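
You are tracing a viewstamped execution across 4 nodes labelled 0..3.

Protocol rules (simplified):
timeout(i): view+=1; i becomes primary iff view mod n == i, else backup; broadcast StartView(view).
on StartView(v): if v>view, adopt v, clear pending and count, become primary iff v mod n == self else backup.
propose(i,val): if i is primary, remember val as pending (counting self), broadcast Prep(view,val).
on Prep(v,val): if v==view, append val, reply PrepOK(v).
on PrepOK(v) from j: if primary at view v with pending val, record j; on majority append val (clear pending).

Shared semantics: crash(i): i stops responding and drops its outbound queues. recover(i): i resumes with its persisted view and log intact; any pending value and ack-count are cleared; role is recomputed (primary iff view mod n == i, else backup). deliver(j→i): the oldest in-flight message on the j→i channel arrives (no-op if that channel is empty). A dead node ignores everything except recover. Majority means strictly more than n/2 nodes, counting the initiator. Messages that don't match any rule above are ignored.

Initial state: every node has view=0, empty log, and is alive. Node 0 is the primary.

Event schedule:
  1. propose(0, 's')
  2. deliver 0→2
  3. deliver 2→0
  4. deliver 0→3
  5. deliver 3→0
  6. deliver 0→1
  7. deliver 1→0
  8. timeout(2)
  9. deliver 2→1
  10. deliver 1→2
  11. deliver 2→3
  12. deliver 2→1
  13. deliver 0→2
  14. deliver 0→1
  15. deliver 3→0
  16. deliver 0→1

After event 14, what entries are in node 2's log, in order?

s

[1] propose(0,'s') → ∅
[2] deliver 0→2 → N2(back v0 [s])
[3] deliver 2→0 → ∅
[4] deliver 0→3 → N3(back v0 [s])
[5] deliver 3→0 → N0(prim v0 [s])
[6] deliver 0→1 → N1(back v0 [s])
[7] deliver 1→0 → ∅
[8] timeout(2) → N2(back v1 [s])
[9] deliver 2→1 → N1(prim v1 [s])
[10] deliver 1→2 → ∅
[11] deliver 2→3 → N3(back v1 [s])
[12] deliver 2→1 → ∅
[13] deliver 0→2 → ∅
[14] deliver 0→1 → ∅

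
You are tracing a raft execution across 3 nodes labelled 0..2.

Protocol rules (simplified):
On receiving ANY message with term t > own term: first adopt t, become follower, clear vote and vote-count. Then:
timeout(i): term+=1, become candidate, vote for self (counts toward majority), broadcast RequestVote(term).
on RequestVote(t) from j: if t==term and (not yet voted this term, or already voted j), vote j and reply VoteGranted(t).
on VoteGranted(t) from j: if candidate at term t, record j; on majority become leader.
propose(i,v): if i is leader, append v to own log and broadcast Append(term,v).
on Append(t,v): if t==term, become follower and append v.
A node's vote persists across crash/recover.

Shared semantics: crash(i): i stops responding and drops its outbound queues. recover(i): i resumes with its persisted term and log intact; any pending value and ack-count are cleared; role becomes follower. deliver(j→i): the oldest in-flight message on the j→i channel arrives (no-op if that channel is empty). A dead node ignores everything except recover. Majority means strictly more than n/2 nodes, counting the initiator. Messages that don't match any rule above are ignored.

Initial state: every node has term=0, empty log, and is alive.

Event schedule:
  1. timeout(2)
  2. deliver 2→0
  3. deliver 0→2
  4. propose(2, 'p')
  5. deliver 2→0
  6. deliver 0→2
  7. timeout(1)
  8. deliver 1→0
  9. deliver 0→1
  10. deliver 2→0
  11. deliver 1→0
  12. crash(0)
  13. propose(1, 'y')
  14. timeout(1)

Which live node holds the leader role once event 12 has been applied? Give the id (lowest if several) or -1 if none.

2

e1 timeout(2): 2[cand,t=1,-]
e2 deliver 2→0: 0[foll,t=1,-]
e3 deliver 0→2: 2[lead,t=1,-]
e4 propose(2,'p'): 2[lead,t=1,p]
e5 deliver 2→0: 0[foll,t=1,p]
e6 deliver 0→2: ·
e7 timeout(1): 1[cand,t=1,-]
e8 deliver 1→0: ·
e9 deliver 0→1: ·
e10 deliver 2→0: ·
e11 deliver 1→0: ·
e12 crash(0): 0[✗foll,t=1,p]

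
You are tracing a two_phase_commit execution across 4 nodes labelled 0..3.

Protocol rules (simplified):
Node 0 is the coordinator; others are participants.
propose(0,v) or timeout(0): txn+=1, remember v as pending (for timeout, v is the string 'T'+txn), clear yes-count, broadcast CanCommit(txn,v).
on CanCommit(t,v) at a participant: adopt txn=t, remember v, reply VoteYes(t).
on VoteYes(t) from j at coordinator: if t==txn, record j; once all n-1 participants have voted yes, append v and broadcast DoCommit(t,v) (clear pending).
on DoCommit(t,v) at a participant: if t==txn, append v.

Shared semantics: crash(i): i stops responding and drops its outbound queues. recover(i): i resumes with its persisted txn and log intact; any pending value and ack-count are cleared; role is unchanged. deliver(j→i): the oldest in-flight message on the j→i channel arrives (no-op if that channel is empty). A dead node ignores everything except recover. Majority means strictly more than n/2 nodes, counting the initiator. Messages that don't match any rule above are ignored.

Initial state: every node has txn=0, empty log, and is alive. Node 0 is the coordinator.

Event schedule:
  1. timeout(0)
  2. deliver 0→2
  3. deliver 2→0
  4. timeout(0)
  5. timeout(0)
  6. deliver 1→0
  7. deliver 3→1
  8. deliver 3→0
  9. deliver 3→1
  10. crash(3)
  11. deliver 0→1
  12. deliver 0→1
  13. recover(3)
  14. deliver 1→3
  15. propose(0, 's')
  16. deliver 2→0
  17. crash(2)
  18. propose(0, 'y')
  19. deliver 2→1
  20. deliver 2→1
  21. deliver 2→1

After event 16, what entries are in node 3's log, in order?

1. timeout(0):  <0:coor t1 ->
2. deliver 0→2:  <2:part t1 ->
3. deliver 2→0:  nop
4. timeout(0):  <0:coor t2 ->
5. timeout(0):  <0:coor t3 ->
6. deliver 1→0:  nop
7. deliver 3→1:  nop
8. deliver 3→0:  nop
9. deliver 3→1:  nop
10. crash(3):  <3:✗part t0 ->
11. deliver 0→1:  <1:part t1 ->
12. deliver 0→1:  <1:part t2 ->
13. recover(3):  <3:part t0 ->
14. deliver 1→3:  nop
15. propose(0,'s'):  <0:coor t4 ->
16. deliver 2→0:  nop

empty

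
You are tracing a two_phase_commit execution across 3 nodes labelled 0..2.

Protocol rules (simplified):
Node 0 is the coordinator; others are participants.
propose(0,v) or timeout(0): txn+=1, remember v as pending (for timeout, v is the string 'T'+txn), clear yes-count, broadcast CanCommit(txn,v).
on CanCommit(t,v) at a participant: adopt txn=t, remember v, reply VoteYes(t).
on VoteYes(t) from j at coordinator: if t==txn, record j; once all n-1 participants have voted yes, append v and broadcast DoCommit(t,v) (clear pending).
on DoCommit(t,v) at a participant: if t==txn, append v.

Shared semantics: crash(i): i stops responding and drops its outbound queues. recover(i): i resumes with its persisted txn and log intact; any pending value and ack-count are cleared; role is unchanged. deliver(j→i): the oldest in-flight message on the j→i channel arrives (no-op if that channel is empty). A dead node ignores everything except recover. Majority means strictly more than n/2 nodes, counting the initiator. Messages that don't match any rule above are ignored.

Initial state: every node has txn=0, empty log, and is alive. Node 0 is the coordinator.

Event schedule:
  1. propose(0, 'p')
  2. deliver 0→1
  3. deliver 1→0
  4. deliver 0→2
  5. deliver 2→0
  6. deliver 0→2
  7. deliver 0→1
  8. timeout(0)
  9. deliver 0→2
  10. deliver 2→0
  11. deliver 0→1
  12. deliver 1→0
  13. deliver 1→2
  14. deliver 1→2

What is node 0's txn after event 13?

after 1 — propose(0,'p'): n0:coor/t1/[-]
after 2 — deliver 0→1: n1:part/t1/[-]
after 3 — deliver 1→0: ·
after 4 — deliver 0→2: n2:part/t1/[-]
after 5 — deliver 2→0: n0:coor/t1/[p]
after 6 — deliver 0→2: n2:part/t1/[p]
after 7 — deliver 0→1: n1:part/t1/[p]
after 8 — timeout(0): n0:coor/t2/[p]
after 9 — deliver 0→2: n2:part/t2/[p]
after 10 — deliver 2→0: ·
after 11 — deliver 0→1: n1:part/t2/[p]
after 12 — deliver 1→0: n0:coor/t2/[p,T2]
after 13 — deliver 1→2: ·

2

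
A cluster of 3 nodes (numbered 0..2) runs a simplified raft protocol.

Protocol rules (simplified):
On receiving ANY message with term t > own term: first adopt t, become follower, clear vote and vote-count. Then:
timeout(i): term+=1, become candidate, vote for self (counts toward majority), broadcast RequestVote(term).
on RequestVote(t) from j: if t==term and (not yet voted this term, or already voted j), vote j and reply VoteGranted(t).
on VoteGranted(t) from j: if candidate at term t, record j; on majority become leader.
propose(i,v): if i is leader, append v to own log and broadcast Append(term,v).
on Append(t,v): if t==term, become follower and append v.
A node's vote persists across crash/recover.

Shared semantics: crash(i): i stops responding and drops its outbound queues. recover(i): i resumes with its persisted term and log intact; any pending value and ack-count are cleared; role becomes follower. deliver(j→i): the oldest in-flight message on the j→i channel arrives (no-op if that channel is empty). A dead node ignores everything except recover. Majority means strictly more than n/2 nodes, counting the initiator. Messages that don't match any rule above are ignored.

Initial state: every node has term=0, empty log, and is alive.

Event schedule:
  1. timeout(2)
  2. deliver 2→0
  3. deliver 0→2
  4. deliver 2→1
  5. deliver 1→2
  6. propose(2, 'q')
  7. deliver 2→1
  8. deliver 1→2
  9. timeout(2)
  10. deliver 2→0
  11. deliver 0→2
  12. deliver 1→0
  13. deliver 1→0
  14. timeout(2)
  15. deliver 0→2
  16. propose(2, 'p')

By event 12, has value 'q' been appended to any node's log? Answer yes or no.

yes

1. timeout(2):  <2:cand t1 ->
2. deliver 2→0:  <0:foll t1 ->
3. deliver 0→2:  <2:lead t1 ->
4. deliver 2→1:  <1:foll t1 ->
5. deliver 1→2:  nop
6. propose(2,'q'):  <2:lead t1 q>
7. deliver 2→1:  <1:foll t1 q>
8. deliver 1→2:  nop
9. timeout(2):  <2:cand t2 q>
10. deliver 2→0:  <0:foll t1 q>
11. deliver 0→2:  nop
12. deliver 1→0:  nop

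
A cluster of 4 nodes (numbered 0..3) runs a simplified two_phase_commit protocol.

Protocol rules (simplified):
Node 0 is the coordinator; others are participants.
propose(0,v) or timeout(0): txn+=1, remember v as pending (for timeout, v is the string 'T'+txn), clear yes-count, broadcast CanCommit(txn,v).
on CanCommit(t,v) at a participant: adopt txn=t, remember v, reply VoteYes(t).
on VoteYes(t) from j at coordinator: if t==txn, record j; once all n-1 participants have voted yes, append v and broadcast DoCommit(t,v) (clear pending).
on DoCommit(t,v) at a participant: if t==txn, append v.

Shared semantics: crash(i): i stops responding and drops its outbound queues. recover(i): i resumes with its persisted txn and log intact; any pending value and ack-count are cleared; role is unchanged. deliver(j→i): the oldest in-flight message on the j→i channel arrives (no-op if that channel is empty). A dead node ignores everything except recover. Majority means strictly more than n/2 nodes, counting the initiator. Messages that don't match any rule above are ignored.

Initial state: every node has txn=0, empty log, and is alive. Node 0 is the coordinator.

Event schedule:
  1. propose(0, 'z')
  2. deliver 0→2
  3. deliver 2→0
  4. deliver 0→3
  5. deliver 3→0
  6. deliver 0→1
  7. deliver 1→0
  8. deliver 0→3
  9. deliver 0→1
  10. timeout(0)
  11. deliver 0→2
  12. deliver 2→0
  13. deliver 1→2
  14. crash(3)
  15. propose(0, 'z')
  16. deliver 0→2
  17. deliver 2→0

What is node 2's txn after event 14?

step 1 propose(0,'z'): 0={coor,t=1,log=-}
step 2 deliver 0→2: 2={part,t=1,log=-}
step 3 deliver 2→0: —
step 4 deliver 0→3: 3={part,t=1,log=-}
step 5 deliver 3→0: —
step 6 deliver 0→1: 1={part,t=1,log=-}
step 7 deliver 1→0: 0={coor,t=1,log=z}
step 8 deliver 0→3: 3={part,t=1,log=z}
step 9 deliver 0→1: 1={part,t=1,log=z}
step 10 timeout(0): 0={coor,t=2,log=z}
step 11 deliver 0→2: 2={part,t=1,log=z}
step 12 deliver 2→0: —
step 13 deliver 1→2: —
step 14 crash(3): 3={✗part,t=1,log=z}

1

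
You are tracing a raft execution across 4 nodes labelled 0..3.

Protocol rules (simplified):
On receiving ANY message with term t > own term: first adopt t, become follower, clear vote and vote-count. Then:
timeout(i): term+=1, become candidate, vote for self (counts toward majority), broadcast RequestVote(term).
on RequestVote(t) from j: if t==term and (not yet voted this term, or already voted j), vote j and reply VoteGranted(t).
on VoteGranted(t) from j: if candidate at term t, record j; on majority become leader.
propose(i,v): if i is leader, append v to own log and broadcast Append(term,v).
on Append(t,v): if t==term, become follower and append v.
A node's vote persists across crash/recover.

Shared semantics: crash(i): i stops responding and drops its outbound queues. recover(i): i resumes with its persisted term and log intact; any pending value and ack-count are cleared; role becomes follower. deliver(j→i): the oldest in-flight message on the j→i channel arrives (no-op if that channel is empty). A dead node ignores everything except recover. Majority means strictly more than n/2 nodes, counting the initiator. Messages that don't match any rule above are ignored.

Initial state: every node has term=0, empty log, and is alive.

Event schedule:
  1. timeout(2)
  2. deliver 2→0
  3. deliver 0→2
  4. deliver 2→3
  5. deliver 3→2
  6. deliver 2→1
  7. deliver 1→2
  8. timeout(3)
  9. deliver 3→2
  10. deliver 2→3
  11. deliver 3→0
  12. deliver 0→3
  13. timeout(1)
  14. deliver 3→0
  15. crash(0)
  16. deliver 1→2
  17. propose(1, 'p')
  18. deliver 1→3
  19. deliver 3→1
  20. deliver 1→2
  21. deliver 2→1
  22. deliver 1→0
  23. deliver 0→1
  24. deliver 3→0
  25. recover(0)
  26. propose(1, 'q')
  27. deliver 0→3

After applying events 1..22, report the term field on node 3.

2

after 1 — timeout(2): n2:cand/t1/[-]
after 2 — deliver 2→0: n0:foll/t1/[-]
after 3 — deliver 0→2: ·
after 4 — deliver 2→3: n3:foll/t1/[-]
after 5 — deliver 3→2: n2:lead/t1/[-]
after 6 — deliver 2→1: n1:foll/t1/[-]
after 7 — deliver 1→2: ·
after 8 — timeout(3): n3:cand/t2/[-]
after 9 — deliver 3→2: n2:foll/t2/[-]
after 10 — deliver 2→3: ·
after 11 — deliver 3→0: n0:foll/t2/[-]
after 12 — deliver 0→3: n3:lead/t2/[-]
after 13 — timeout(1): n1:cand/t2/[-]
after 14 — deliver 3→0: ·
after 15 — crash(0): n0:✗foll/t2/[-]
after 16 — deliver 1→2: ·
after 17 — propose(1,'p'): ·
after 18 — deliver 1→3: ·
after 19 — deliver 3→1: ·
after 20 — deliver 1→2: ·
after 21 — deliver 2→1: ·
after 22 — deliver 1→0: ·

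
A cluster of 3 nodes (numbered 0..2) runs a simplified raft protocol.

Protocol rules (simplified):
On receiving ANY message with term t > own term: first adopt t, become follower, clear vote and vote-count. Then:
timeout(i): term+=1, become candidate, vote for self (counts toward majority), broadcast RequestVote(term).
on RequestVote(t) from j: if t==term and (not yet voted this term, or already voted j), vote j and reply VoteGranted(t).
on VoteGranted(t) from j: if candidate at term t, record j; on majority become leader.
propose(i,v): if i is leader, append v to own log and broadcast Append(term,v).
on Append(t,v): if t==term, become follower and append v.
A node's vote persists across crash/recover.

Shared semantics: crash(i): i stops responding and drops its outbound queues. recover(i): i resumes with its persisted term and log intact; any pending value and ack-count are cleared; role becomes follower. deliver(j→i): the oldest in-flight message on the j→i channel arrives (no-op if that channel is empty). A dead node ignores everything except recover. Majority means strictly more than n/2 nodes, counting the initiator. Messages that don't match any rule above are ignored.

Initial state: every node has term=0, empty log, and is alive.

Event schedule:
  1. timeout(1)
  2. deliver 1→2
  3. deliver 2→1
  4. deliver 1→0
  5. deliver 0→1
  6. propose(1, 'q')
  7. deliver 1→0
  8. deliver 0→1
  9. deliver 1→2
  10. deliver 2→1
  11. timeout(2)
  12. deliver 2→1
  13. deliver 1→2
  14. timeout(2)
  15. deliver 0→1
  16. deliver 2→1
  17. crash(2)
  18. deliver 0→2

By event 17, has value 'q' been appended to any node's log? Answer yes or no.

step 1 timeout(1): 1={cand,t=1,log=-}
step 2 deliver 1→2: 2={foll,t=1,log=-}
step 3 deliver 2→1: 1={lead,t=1,log=-}
step 4 deliver 1→0: 0={foll,t=1,log=-}
step 5 deliver 0→1: —
step 6 propose(1,'q'): 1={lead,t=1,log=q}
step 7 deliver 1→0: 0={foll,t=1,log=q}
step 8 deliver 0→1: —
step 9 deliver 1→2: 2={foll,t=1,log=q}
step 10 deliver 2→1: —
step 11 timeout(2): 2={cand,t=2,log=q}
step 12 deliver 2→1: 1={foll,t=2,log=q}
step 13 deliver 1→2: 2={lead,t=2,log=q}
step 14 timeout(2): 2={cand,t=3,log=q}
step 15 deliver 0→1: —
step 16 deliver 2→1: 1={foll,t=3,log=q}
step 17 crash(2): 2={✗cand,t=3,log=q}

yes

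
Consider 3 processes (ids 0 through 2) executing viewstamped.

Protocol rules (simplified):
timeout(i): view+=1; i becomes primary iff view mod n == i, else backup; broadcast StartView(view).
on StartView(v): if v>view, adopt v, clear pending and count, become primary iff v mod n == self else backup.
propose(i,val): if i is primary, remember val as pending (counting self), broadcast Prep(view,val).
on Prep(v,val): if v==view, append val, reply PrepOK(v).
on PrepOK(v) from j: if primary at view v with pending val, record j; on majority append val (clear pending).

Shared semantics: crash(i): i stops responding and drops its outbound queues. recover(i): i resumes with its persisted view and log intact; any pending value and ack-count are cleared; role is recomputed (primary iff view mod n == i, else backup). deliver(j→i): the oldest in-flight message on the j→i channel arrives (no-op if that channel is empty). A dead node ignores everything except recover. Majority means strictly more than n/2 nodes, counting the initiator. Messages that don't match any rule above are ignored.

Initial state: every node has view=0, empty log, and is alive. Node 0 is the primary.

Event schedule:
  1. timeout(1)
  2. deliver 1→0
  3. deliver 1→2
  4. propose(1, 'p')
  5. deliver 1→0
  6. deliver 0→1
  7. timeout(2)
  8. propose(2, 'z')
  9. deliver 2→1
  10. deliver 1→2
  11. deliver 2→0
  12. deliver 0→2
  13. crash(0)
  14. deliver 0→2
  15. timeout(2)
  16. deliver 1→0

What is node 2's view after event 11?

2

step 1 timeout(1): 1={prim,v=1,log=-}
step 2 deliver 1→0: 0={back,v=1,log=-}
step 3 deliver 1→2: 2={back,v=1,log=-}
step 4 propose(1,'p'): —
step 5 deliver 1→0: 0={back,v=1,log=p}
step 6 deliver 0→1: 1={prim,v=1,log=p}
step 7 timeout(2): 2={prim,v=2,log=-}
step 8 propose(2,'z'): —
step 9 deliver 2→1: 1={back,v=2,log=p}
step 10 deliver 1→2: —
step 11 deliver 2→0: 0={back,v=2,log=p}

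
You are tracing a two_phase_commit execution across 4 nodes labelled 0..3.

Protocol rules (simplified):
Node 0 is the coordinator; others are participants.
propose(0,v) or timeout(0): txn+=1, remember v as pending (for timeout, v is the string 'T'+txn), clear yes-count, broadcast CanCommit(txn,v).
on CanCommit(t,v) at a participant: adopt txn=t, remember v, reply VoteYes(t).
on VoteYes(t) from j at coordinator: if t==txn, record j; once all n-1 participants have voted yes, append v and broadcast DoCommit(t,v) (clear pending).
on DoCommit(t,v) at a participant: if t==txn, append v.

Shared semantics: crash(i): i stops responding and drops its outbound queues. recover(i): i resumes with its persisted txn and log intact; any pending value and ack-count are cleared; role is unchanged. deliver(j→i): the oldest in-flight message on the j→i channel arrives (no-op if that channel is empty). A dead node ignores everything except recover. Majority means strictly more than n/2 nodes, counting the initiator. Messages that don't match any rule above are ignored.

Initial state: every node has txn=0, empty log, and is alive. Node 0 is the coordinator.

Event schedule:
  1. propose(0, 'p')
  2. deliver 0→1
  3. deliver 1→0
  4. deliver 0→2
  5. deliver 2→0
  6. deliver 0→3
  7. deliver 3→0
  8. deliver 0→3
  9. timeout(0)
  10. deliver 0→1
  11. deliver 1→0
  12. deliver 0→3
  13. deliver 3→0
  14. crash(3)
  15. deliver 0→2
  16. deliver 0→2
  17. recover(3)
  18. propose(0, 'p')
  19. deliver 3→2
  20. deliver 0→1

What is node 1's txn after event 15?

1

[1] propose(0,'p') → N0(coor t1 [-])
[2] deliver 0→1 → N1(part t1 [-])
[3] deliver 1→0 → ∅
[4] deliver 0→2 → N2(part t1 [-])
[5] deliver 2→0 → ∅
[6] deliver 0→3 → N3(part t1 [-])
[7] deliver 3→0 → N0(coor t1 [p])
[8] deliver 0→3 → N3(part t1 [p])
[9] timeout(0) → N0(coor t2 [p])
[10] deliver 0→1 → N1(part t1 [p])
[11] deliver 1→0 → ∅
[12] deliver 0→3 → N3(part t2 [p])
[13] deliver 3→0 → ∅
[14] crash(3) → N3(✗part t2 [p])
[15] deliver 0→2 → N2(part t1 [p])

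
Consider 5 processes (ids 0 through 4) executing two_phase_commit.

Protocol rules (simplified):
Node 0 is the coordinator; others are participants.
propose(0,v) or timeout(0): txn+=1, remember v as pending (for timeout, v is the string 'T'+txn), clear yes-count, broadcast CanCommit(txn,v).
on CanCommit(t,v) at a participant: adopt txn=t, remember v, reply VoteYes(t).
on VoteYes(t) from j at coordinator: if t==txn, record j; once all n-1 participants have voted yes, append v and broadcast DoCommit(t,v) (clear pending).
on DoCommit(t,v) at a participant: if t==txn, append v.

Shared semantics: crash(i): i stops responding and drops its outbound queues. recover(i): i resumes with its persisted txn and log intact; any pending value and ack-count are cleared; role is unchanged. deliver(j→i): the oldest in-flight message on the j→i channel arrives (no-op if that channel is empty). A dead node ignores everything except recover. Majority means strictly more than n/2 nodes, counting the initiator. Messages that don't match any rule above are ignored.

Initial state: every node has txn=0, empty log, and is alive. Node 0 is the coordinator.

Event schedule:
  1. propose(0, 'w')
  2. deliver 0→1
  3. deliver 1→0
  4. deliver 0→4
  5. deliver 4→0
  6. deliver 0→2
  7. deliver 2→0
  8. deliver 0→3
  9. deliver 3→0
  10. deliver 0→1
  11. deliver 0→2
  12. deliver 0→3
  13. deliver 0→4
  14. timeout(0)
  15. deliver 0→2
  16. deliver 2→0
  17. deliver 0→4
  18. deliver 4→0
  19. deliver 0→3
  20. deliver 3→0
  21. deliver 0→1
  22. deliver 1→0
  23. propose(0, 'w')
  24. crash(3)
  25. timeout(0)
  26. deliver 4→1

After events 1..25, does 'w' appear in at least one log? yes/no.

e1 propose(0,'w'): 0[coor,t=1,-]
e2 deliver 0→1: 1[part,t=1,-]
e3 deliver 1→0: ·
e4 deliver 0→4: 4[part,t=1,-]
e5 deliver 4→0: ·
e6 deliver 0→2: 2[part,t=1,-]
e7 deliver 2→0: ·
e8 deliver 0→3: 3[part,t=1,-]
e9 deliver 3→0: 0[coor,t=1,w]
e10 deliver 0→1: 1[part,t=1,w]
e11 deliver 0→2: 2[part,t=1,w]
e12 deliver 0→3: 3[part,t=1,w]
e13 deliver 0→4: 4[part,t=1,w]
e14 timeout(0): 0[coor,t=2,w]
e15 deliver 0→2: 2[part,t=2,w]
e16 deliver 2→0: ·
e17 deliver 0→4: 4[part,t=2,w]
e18 deliver 4→0: ·
e19 deliver 0→3: 3[part,t=2,w]
e20 deliver 3→0: ·
e21 deliver 0→1: 1[part,t=2,w]
e22 deliver 1→0: 0[coor,t=2,w,T2]
e23 propose(0,'w'): 0[coor,t=3,w,T2]
e24 crash(3): 3[✗part,t=2,w]
e25 timeout(0): 0[coor,t=4,w,T2]

yes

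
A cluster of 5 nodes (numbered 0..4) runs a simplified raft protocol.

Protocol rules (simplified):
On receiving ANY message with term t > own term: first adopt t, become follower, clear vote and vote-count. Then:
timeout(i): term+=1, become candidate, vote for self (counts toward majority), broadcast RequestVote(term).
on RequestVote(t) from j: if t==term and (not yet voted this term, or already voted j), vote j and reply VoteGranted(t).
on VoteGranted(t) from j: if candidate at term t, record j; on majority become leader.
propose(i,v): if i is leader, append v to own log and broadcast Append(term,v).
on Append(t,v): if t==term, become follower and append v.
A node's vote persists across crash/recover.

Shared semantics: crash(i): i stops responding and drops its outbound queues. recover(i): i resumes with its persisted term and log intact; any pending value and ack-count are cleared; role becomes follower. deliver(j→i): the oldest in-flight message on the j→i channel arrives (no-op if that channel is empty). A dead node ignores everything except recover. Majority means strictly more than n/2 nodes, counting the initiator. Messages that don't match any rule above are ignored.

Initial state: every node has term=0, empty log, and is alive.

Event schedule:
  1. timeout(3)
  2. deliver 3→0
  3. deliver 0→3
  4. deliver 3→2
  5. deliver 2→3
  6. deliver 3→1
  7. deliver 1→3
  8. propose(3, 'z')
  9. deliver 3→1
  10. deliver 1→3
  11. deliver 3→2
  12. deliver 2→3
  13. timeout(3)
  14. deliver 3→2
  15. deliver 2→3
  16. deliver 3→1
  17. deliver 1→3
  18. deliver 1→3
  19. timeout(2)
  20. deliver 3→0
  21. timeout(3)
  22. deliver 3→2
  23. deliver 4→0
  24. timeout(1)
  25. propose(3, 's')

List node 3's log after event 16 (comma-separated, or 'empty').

[1] timeout(3) → N3(cand t1 [-])
[2] deliver 3→0 → N0(foll t1 [-])
[3] deliver 0→3 → ∅
[4] deliver 3→2 → N2(foll t1 [-])
[5] deliver 2→3 → N3(lead t1 [-])
[6] deliver 3→1 → N1(foll t1 [-])
[7] deliver 1→3 → ∅
[8] propose(3,'z') → N3(lead t1 [z])
[9] deliver 3→1 → N1(foll t1 [z])
[10] deliver 1→3 → ∅
[11] deliver 3→2 → N2(foll t1 [z])
[12] deliver 2→3 → ∅
[13] timeout(3) → N3(cand t2 [z])
[14] deliver 3→2 → N2(foll t2 [z])
[15] deliver 2→3 → ∅
[16] deliver 3→1 → N1(foll t2 [z])

z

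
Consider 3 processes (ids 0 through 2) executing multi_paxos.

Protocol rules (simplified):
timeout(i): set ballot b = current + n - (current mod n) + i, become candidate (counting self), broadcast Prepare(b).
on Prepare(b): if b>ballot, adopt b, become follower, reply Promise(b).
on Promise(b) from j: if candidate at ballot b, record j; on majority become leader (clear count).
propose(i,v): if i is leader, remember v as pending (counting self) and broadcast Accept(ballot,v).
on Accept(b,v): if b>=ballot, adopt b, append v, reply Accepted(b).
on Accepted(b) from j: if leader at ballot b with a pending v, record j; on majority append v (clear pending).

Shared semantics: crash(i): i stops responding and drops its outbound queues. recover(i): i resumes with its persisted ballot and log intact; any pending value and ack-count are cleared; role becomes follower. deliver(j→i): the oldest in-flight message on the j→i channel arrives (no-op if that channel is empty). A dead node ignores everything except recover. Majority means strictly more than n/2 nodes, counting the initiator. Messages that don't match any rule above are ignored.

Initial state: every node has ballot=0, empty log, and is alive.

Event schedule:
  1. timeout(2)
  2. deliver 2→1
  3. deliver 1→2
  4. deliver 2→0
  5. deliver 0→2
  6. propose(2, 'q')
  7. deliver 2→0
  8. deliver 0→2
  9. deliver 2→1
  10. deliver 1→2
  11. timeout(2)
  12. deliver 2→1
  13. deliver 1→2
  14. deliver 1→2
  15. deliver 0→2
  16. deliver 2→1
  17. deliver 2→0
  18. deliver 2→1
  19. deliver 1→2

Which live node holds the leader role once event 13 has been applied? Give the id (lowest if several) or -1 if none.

2

step 1 timeout(2): 2={cand,b=5,log=-}
step 2 deliver 2→1: 1={foll,b=5,log=-}
step 3 deliver 1→2: 2={lead,b=5,log=-}
step 4 deliver 2→0: 0={foll,b=5,log=-}
step 5 deliver 0→2: —
step 6 propose(2,'q'): —
step 7 deliver 2→0: 0={foll,b=5,log=q}
step 8 deliver 0→2: 2={lead,b=5,log=q}
step 9 deliver 2→1: 1={foll,b=5,log=q}
step 10 deliver 1→2: —
step 11 timeout(2): 2={cand,b=8,log=q}
step 12 deliver 2→1: 1={foll,b=8,log=q}
step 13 deliver 1→2: 2={lead,b=8,log=q}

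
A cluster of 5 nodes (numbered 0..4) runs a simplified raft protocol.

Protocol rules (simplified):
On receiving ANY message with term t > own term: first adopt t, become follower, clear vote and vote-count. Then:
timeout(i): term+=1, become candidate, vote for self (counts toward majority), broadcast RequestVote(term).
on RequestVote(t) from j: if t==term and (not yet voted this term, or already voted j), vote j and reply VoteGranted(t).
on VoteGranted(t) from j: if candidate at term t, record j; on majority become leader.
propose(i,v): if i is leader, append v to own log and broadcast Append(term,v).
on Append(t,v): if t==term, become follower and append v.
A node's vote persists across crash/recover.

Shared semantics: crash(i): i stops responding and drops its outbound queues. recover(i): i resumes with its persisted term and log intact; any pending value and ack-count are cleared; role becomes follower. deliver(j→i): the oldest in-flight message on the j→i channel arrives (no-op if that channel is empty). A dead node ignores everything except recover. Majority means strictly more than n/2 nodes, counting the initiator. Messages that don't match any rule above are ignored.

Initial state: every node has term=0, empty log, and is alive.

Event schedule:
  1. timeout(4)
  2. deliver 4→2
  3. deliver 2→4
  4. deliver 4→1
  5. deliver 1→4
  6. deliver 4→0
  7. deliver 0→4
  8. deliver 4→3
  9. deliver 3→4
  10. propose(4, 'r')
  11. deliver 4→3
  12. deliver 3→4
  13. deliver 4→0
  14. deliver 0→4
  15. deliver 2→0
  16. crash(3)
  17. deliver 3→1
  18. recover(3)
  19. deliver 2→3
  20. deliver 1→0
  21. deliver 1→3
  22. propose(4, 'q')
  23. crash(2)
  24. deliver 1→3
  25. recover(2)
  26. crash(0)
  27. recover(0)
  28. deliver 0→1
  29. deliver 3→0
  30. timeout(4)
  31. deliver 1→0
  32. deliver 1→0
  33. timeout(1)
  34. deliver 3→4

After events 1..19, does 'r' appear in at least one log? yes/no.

after 1 — timeout(4): n4:cand/t1/[-]
after 2 — deliver 4→2: n2:foll/t1/[-]
after 3 — deliver 2→4: ·
after 4 — deliver 4→1: n1:foll/t1/[-]
after 5 — deliver 1→4: n4:lead/t1/[-]
after 6 — deliver 4→0: n0:foll/t1/[-]
after 7 — deliver 0→4: ·
after 8 — deliver 4→3: n3:foll/t1/[-]
after 9 — deliver 3→4: ·
after 10 — propose(4,'r'): n4:lead/t1/[r]
after 11 — deliver 4→3: n3:foll/t1/[r]
after 12 — deliver 3→4: ·
after 13 — deliver 4→0: n0:foll/t1/[r]
after 14 — deliver 0→4: ·
after 15 — deliver 2→0: ·
after 16 — crash(3): n3:✗foll/t1/[r]
after 17 — deliver 3→1: ·
after 18 — recover(3): n3:foll/t1/[r]
after 19 — deliver 2→3: ·

yes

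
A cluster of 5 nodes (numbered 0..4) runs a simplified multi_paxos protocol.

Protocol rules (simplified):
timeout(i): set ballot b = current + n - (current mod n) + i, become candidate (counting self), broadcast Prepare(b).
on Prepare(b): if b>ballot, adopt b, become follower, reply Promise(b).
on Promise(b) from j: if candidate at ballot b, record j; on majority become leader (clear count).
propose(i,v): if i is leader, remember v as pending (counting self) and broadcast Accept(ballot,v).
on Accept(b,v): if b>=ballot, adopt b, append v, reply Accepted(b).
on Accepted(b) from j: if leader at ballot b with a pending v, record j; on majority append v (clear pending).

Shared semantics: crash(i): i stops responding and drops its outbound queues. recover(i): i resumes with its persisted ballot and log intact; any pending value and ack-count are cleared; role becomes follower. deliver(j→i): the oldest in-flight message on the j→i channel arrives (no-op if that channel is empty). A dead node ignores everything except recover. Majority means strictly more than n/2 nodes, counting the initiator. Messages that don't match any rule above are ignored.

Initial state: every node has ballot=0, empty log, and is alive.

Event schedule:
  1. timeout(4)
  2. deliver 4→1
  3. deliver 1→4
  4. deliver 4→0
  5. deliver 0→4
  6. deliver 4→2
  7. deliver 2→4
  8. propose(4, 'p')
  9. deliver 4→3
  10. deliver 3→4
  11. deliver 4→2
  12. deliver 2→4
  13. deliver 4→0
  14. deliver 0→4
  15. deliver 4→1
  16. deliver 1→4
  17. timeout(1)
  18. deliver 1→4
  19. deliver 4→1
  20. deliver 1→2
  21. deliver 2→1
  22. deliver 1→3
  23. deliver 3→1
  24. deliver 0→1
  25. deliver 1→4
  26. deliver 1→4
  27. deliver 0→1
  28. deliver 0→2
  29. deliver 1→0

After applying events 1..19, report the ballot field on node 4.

11

[1] timeout(4) → N4(cand b9 [-])
[2] deliver 4→1 → N1(foll b9 [-])
[3] deliver 1→4 → ∅
[4] deliver 4→0 → N0(foll b9 [-])
[5] deliver 0→4 → N4(lead b9 [-])
[6] deliver 4→2 → N2(foll b9 [-])
[7] deliver 2→4 → ∅
[8] propose(4,'p') → ∅
[9] deliver 4→3 → N3(foll b9 [-])
[10] deliver 3→4 → ∅
[11] deliver 4→2 → N2(foll b9 [p])
[12] deliver 2→4 → ∅
[13] deliver 4→0 → N0(foll b9 [p])
[14] deliver 0→4 → N4(lead b9 [p])
[15] deliver 4→1 → N1(foll b9 [p])
[16] deliver 1→4 → ∅
[17] timeout(1) → N1(cand b11 [p])
[18] deliver 1→4 → N4(foll b11 [p])
[19] deliver 4→1 → ∅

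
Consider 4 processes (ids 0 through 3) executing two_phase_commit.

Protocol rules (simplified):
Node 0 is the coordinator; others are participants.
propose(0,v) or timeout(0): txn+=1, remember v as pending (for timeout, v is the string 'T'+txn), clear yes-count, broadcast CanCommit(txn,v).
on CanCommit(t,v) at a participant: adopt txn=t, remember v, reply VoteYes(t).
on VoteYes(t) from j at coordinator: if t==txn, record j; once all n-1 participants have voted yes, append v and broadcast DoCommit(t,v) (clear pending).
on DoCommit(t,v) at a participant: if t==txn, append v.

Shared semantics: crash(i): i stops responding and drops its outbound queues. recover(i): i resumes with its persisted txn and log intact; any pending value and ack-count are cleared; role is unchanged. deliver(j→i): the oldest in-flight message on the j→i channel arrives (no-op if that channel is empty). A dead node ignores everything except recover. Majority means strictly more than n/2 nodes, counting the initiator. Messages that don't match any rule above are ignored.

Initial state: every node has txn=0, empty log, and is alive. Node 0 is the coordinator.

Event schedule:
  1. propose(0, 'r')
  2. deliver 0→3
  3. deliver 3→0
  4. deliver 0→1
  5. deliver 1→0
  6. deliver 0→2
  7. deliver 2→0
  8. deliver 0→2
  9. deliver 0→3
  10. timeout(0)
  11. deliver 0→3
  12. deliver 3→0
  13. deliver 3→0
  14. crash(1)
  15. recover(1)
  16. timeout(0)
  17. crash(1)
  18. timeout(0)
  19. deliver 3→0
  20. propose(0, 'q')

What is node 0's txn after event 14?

2

1. propose(0,'r'):  <0:coor t1 ->
2. deliver 0→3:  <3:part t1 ->
3. deliver 3→0:  nop
4. deliver 0→1:  <1:part t1 ->
5. deliver 1→0:  nop
6. deliver 0→2:  <2:part t1 ->
7. deliver 2→0:  <0:coor t1 r>
8. deliver 0→2:  <2:part t1 r>
9. deliver 0→3:  <3:part t1 r>
10. timeout(0):  <0:coor t2 r>
11. deliver 0→3:  <3:part t2 r>
12. deliver 3→0:  nop
13. deliver 3→0:  nop
14. crash(1):  <1:✗part t1 ->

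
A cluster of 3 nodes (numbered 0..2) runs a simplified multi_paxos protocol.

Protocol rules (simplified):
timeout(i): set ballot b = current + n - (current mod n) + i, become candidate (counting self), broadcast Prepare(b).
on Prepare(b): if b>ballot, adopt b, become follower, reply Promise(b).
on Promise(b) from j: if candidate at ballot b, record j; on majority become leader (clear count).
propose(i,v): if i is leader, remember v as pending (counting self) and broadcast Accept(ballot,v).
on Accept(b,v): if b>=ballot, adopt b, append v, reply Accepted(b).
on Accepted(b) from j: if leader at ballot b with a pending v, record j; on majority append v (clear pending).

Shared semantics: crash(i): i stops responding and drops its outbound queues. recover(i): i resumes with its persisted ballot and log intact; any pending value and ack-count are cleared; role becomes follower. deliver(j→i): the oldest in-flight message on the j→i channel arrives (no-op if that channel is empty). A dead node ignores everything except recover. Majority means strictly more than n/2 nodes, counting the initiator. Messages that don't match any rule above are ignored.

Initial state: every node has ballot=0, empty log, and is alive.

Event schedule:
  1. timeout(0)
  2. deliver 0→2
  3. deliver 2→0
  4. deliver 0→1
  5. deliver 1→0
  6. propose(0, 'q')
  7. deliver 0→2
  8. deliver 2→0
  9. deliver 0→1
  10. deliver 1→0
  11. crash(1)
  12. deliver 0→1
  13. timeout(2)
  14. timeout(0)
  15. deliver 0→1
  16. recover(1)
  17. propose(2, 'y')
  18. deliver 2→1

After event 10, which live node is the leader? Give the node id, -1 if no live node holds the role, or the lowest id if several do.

1. timeout(0):  <0:cand b3 ->
2. deliver 0→2:  <2:foll b3 ->
3. deliver 2→0:  <0:lead b3 ->
4. deliver 0→1:  <1:foll b3 ->
5. deliver 1→0:  nop
6. propose(0,'q'):  nop
7. deliver 0→2:  <2:foll b3 q>
8. deliver 2→0:  <0:lead b3 q>
9. deliver 0→1:  <1:foll b3 q>
10. deliver 1→0:  nop

0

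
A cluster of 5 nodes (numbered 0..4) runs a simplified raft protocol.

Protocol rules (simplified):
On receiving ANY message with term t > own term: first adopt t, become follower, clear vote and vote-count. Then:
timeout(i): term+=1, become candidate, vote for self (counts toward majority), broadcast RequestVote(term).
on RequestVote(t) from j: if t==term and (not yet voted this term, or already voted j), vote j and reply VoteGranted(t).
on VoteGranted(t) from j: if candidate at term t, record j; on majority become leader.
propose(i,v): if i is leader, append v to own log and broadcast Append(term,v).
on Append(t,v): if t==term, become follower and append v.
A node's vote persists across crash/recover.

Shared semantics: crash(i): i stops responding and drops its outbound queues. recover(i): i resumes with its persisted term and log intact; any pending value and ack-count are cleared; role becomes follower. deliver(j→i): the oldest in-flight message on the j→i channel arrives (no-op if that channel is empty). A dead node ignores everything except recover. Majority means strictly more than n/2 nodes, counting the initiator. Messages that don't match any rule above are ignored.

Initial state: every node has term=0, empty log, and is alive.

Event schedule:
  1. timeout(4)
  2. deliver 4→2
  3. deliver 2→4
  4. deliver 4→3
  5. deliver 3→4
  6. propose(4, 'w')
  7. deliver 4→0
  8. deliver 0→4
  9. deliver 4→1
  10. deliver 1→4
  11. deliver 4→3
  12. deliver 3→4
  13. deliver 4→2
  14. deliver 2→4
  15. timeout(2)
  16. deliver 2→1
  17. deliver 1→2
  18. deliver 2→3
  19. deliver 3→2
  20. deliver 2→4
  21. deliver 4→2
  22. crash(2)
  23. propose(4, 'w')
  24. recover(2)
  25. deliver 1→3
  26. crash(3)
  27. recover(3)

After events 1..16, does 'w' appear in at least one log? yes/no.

yes

e1 timeout(4): 4[cand,t=1,-]
e2 deliver 4→2: 2[foll,t=1,-]
e3 deliver 2→4: ·
e4 deliver 4→3: 3[foll,t=1,-]
e5 deliver 3→4: 4[lead,t=1,-]
e6 propose(4,'w'): 4[lead,t=1,w]
e7 deliver 4→0: 0[foll,t=1,-]
e8 deliver 0→4: ·
e9 deliver 4→1: 1[foll,t=1,-]
e10 deliver 1→4: ·
e11 deliver 4→3: 3[foll,t=1,w]
e12 deliver 3→4: ·
e13 deliver 4→2: 2[foll,t=1,w]
e14 deliver 2→4: ·
e15 timeout(2): 2[cand,t=2,w]
e16 deliver 2→1: 1[foll,t=2,-]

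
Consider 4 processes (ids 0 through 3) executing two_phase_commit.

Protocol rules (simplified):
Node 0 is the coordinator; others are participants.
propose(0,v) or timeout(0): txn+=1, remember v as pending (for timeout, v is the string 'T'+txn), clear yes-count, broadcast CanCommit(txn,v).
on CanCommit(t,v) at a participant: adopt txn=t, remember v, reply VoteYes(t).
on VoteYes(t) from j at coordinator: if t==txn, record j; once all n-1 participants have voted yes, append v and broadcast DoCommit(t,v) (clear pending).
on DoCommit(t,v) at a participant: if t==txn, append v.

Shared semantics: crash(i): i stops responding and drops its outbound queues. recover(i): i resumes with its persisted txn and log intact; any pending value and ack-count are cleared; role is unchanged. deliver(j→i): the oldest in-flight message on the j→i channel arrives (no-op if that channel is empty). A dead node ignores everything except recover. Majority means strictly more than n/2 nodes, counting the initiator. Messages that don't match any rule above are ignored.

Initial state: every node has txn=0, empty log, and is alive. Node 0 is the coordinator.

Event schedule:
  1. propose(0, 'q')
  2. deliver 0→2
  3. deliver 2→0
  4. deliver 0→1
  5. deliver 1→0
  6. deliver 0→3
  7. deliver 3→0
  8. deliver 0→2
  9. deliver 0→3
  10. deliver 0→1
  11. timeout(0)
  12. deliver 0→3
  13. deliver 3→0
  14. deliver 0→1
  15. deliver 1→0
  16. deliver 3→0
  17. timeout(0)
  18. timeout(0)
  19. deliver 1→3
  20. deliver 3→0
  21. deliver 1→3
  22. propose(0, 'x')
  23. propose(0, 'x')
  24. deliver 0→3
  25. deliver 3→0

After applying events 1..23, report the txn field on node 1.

2

[1] propose(0,'q') → N0(coor t1 [-])
[2] deliver 0→2 → N2(part t1 [-])
[3] deliver 2→0 → ∅
[4] deliver 0→1 → N1(part t1 [-])
[5] deliver 1→0 → ∅
[6] deliver 0→3 → N3(part t1 [-])
[7] deliver 3→0 → N0(coor t1 [q])
[8] deliver 0→2 → N2(part t1 [q])
[9] deliver 0→3 → N3(part t1 [q])
[10] deliver 0→1 → N1(part t1 [q])
[11] timeout(0) → N0(coor t2 [q])
[12] deliver 0→3 → N3(part t2 [q])
[13] deliver 3→0 → ∅
[14] deliver 0→1 → N1(part t2 [q])
[15] deliver 1→0 → ∅
[16] deliver 3→0 → ∅
[17] timeout(0) → N0(coor t3 [q])
[18] timeout(0) → N0(coor t4 [q])
[19] deliver 1→3 → ∅
[20] deliver 3→0 → ∅
[21] deliver 1→3 → ∅
[22] propose(0,'x') → N0(coor t5 [q])
[23] propose(0,'x') → N0(coor t6 [q])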